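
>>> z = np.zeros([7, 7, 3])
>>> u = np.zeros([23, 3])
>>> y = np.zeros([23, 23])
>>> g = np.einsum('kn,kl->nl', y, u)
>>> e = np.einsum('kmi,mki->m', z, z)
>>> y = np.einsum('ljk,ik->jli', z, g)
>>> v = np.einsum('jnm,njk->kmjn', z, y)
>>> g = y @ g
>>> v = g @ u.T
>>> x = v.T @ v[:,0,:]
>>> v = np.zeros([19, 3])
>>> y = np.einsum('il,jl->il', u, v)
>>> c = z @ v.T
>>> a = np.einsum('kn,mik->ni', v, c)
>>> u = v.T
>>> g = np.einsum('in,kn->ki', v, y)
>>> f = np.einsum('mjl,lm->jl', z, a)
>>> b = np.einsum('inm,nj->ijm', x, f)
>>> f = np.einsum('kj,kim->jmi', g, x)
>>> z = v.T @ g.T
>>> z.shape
(3, 23)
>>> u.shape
(3, 19)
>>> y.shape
(23, 3)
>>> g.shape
(23, 19)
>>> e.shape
(7,)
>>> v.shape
(19, 3)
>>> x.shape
(23, 7, 23)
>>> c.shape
(7, 7, 19)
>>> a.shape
(3, 7)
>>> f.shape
(19, 23, 7)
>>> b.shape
(23, 3, 23)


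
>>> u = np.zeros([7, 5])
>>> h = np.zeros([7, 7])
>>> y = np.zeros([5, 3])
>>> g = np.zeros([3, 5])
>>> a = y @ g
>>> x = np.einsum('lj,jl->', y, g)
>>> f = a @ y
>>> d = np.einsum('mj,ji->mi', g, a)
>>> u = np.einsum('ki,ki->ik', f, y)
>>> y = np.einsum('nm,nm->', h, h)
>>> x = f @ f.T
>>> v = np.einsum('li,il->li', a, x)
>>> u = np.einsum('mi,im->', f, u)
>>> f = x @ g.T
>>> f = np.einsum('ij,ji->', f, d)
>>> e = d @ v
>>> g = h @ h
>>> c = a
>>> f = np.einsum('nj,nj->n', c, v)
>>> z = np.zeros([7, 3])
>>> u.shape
()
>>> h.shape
(7, 7)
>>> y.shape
()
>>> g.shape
(7, 7)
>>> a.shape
(5, 5)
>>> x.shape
(5, 5)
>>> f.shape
(5,)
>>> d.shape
(3, 5)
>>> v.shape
(5, 5)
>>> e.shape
(3, 5)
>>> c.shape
(5, 5)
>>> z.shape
(7, 3)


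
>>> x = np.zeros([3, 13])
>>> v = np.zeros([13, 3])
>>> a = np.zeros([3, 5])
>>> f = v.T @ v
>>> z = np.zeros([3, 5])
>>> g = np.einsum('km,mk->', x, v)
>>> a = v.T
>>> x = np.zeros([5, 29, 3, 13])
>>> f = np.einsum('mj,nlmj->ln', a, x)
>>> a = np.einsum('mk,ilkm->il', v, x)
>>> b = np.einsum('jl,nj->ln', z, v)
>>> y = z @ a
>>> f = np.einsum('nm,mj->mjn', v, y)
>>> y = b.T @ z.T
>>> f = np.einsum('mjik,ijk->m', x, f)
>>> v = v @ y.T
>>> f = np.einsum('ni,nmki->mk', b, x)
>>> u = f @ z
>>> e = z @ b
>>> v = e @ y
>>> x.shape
(5, 29, 3, 13)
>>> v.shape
(3, 3)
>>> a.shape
(5, 29)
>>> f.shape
(29, 3)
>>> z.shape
(3, 5)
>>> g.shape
()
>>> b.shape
(5, 13)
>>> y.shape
(13, 3)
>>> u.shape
(29, 5)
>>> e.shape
(3, 13)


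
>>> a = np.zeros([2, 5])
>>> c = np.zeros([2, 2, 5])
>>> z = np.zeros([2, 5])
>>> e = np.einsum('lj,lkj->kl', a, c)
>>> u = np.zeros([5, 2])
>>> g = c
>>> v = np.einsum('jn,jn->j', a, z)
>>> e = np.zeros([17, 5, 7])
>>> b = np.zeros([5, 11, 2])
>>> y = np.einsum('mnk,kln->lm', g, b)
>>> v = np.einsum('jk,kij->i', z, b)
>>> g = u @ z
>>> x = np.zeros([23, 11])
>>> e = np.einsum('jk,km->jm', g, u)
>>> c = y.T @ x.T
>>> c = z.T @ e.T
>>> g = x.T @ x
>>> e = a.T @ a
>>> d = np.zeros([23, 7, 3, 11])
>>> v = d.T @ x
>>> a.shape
(2, 5)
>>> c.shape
(5, 5)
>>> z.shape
(2, 5)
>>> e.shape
(5, 5)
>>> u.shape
(5, 2)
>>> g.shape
(11, 11)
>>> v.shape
(11, 3, 7, 11)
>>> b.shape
(5, 11, 2)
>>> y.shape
(11, 2)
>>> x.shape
(23, 11)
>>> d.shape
(23, 7, 3, 11)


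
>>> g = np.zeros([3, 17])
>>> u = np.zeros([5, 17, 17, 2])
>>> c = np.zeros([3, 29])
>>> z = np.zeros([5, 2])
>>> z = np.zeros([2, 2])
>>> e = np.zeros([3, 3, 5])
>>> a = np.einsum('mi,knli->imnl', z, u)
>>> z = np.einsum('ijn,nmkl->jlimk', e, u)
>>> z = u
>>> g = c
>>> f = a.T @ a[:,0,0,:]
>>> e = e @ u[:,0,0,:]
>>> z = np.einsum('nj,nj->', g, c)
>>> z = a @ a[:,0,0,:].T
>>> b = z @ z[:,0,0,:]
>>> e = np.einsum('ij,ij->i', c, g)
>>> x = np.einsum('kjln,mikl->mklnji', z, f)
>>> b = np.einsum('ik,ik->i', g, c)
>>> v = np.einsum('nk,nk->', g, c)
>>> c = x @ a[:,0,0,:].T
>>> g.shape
(3, 29)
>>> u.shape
(5, 17, 17, 2)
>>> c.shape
(17, 2, 17, 2, 2, 2)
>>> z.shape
(2, 2, 17, 2)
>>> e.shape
(3,)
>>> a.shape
(2, 2, 17, 17)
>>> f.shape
(17, 17, 2, 17)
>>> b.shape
(3,)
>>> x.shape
(17, 2, 17, 2, 2, 17)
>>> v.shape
()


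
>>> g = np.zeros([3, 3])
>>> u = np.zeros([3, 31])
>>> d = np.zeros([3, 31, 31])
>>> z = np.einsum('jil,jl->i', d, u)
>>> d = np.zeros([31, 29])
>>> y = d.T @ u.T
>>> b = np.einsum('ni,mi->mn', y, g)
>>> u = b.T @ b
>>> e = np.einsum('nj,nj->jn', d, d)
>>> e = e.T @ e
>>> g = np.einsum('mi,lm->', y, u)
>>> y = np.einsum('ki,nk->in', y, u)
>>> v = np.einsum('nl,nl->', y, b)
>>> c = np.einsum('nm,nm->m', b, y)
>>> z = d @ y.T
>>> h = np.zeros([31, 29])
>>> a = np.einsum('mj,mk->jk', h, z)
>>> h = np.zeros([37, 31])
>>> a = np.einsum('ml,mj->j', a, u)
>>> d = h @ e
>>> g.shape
()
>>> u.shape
(29, 29)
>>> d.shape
(37, 31)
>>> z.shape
(31, 3)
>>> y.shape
(3, 29)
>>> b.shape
(3, 29)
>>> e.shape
(31, 31)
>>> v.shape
()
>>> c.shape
(29,)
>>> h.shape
(37, 31)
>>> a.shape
(29,)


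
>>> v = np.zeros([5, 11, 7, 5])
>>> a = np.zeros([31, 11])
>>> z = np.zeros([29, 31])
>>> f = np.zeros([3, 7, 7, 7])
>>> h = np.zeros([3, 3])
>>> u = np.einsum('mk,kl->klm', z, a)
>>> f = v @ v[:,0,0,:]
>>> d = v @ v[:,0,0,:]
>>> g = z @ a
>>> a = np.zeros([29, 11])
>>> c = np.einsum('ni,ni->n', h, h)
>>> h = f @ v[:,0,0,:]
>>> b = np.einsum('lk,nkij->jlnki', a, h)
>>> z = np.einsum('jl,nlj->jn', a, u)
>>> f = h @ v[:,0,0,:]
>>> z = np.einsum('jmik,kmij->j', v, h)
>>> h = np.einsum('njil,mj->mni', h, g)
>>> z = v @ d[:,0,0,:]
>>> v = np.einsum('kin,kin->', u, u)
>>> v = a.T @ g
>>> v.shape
(11, 11)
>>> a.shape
(29, 11)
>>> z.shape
(5, 11, 7, 5)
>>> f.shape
(5, 11, 7, 5)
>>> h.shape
(29, 5, 7)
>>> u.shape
(31, 11, 29)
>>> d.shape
(5, 11, 7, 5)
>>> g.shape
(29, 11)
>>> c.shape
(3,)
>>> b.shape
(5, 29, 5, 11, 7)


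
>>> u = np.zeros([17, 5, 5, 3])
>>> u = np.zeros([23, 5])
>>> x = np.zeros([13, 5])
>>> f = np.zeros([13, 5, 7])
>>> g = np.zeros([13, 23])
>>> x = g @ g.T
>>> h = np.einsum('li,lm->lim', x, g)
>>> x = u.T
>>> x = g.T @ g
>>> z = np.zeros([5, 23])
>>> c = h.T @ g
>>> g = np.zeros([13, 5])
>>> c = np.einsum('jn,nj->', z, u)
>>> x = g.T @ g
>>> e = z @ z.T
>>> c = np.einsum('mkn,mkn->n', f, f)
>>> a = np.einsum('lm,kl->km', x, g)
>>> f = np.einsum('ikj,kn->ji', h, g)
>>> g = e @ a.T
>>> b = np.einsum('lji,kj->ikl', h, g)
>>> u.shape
(23, 5)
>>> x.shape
(5, 5)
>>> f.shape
(23, 13)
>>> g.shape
(5, 13)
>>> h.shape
(13, 13, 23)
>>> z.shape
(5, 23)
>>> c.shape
(7,)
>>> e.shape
(5, 5)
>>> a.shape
(13, 5)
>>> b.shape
(23, 5, 13)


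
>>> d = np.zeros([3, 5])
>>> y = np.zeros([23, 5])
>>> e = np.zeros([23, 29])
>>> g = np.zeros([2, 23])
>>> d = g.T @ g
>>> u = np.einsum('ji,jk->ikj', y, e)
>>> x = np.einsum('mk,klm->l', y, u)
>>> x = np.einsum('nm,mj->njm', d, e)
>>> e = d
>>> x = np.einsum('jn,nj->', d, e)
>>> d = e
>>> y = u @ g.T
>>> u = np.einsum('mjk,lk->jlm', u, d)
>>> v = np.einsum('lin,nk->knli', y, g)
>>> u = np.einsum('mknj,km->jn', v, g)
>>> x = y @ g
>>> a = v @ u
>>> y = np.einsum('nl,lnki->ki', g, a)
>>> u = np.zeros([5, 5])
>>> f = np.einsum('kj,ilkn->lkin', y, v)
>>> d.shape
(23, 23)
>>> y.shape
(5, 5)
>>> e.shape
(23, 23)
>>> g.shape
(2, 23)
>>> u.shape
(5, 5)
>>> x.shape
(5, 29, 23)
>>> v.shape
(23, 2, 5, 29)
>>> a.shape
(23, 2, 5, 5)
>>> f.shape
(2, 5, 23, 29)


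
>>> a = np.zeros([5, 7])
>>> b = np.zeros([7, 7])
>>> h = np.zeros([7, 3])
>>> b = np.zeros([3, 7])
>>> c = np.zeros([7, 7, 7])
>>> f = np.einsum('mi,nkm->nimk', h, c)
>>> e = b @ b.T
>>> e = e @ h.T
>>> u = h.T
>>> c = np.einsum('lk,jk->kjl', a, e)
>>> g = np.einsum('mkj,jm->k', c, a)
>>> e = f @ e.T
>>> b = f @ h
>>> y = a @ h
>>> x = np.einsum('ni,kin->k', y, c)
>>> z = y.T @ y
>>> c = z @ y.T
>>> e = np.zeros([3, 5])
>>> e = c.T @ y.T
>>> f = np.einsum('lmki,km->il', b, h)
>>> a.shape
(5, 7)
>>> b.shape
(7, 3, 7, 3)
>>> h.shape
(7, 3)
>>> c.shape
(3, 5)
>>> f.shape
(3, 7)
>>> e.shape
(5, 5)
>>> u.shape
(3, 7)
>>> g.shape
(3,)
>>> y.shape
(5, 3)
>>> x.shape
(7,)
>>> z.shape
(3, 3)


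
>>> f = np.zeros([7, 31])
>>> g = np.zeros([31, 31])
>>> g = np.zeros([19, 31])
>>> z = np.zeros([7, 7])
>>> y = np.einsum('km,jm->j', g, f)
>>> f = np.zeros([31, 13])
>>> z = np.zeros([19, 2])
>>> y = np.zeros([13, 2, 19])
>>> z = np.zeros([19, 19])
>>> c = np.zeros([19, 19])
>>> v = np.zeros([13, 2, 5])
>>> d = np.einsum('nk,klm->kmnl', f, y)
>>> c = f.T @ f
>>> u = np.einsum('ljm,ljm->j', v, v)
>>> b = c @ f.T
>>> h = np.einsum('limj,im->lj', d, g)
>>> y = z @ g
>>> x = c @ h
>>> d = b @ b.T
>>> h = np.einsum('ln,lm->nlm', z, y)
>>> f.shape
(31, 13)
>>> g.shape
(19, 31)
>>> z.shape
(19, 19)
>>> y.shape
(19, 31)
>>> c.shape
(13, 13)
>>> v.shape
(13, 2, 5)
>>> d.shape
(13, 13)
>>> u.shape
(2,)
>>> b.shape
(13, 31)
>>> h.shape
(19, 19, 31)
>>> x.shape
(13, 2)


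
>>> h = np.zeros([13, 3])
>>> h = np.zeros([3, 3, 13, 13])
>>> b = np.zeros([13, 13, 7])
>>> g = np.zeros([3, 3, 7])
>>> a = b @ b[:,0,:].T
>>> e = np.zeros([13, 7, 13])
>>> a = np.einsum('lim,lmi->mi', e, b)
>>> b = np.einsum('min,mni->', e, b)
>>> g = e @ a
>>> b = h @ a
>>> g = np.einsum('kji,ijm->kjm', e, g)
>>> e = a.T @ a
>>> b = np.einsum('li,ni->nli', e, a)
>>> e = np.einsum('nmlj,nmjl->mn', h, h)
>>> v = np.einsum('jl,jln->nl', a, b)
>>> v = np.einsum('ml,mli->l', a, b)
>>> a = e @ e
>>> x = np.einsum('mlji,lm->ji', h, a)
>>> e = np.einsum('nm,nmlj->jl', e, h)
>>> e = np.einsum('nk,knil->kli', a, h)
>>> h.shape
(3, 3, 13, 13)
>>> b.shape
(13, 7, 7)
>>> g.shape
(13, 7, 7)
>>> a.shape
(3, 3)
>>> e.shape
(3, 13, 13)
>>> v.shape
(7,)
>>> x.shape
(13, 13)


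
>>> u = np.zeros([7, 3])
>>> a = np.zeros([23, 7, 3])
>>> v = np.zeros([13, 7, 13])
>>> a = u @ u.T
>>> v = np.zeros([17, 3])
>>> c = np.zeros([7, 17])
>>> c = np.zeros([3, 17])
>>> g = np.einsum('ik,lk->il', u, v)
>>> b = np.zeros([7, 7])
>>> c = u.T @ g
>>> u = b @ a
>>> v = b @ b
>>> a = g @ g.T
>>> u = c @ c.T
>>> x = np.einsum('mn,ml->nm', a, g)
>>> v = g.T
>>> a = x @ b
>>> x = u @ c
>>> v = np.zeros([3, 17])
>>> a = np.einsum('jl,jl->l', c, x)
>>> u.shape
(3, 3)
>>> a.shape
(17,)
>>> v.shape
(3, 17)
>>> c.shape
(3, 17)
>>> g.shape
(7, 17)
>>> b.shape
(7, 7)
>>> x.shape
(3, 17)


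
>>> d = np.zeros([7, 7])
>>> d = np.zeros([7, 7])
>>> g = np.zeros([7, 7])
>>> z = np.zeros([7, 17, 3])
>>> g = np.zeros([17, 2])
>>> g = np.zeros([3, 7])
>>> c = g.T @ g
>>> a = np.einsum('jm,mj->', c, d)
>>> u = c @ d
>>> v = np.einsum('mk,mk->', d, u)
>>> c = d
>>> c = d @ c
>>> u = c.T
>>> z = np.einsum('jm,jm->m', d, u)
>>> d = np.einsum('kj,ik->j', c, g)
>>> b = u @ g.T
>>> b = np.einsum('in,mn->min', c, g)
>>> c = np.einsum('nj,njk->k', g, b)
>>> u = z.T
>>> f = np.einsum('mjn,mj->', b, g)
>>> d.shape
(7,)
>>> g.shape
(3, 7)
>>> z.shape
(7,)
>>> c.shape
(7,)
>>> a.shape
()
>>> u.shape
(7,)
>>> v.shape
()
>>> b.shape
(3, 7, 7)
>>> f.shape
()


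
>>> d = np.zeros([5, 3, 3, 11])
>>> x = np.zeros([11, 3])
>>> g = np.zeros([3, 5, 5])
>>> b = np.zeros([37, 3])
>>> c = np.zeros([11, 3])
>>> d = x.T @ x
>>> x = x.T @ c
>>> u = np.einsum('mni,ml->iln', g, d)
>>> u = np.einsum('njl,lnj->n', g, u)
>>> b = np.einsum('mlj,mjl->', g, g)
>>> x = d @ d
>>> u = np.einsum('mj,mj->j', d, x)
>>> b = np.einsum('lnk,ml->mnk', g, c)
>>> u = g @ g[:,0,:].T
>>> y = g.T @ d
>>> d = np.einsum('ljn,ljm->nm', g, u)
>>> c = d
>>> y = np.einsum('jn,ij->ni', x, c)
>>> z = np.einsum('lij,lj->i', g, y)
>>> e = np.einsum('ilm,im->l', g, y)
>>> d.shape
(5, 3)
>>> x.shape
(3, 3)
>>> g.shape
(3, 5, 5)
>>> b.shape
(11, 5, 5)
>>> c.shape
(5, 3)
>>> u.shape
(3, 5, 3)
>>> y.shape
(3, 5)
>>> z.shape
(5,)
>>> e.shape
(5,)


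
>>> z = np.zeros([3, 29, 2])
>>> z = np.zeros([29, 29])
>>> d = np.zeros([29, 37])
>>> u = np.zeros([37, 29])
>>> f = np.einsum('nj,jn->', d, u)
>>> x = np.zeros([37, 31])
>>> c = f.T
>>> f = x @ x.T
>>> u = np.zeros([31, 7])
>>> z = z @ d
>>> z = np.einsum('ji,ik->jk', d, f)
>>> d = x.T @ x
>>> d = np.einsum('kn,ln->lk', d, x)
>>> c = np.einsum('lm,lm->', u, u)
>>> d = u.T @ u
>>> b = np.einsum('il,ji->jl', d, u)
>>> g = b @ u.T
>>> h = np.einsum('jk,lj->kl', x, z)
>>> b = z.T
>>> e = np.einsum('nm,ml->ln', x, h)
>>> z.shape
(29, 37)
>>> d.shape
(7, 7)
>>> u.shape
(31, 7)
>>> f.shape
(37, 37)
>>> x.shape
(37, 31)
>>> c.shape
()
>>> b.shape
(37, 29)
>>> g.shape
(31, 31)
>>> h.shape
(31, 29)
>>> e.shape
(29, 37)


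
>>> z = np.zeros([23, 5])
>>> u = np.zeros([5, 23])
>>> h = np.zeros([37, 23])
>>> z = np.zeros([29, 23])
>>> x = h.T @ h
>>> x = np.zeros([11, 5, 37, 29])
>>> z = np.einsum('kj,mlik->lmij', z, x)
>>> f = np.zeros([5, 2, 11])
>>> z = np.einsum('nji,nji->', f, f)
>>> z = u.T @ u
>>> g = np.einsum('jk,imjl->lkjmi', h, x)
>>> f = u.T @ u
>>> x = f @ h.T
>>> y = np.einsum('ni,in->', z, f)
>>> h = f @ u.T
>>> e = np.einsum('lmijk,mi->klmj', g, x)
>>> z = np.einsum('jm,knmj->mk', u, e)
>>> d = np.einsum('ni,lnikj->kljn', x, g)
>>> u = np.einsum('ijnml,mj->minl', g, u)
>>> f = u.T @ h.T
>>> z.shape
(23, 11)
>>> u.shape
(5, 29, 37, 11)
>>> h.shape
(23, 5)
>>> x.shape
(23, 37)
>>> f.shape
(11, 37, 29, 23)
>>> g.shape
(29, 23, 37, 5, 11)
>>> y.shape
()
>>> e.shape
(11, 29, 23, 5)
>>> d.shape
(5, 29, 11, 23)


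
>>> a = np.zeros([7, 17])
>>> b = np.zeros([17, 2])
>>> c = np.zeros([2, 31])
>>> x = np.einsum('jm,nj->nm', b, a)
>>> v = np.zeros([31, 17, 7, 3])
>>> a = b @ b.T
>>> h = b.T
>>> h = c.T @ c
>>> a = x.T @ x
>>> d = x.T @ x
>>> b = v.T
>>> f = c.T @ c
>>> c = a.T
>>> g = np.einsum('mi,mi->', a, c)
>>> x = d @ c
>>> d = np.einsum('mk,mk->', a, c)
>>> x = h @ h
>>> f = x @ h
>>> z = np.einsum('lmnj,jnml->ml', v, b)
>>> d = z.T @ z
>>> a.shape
(2, 2)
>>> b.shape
(3, 7, 17, 31)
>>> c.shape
(2, 2)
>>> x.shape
(31, 31)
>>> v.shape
(31, 17, 7, 3)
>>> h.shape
(31, 31)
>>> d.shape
(31, 31)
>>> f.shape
(31, 31)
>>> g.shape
()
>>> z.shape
(17, 31)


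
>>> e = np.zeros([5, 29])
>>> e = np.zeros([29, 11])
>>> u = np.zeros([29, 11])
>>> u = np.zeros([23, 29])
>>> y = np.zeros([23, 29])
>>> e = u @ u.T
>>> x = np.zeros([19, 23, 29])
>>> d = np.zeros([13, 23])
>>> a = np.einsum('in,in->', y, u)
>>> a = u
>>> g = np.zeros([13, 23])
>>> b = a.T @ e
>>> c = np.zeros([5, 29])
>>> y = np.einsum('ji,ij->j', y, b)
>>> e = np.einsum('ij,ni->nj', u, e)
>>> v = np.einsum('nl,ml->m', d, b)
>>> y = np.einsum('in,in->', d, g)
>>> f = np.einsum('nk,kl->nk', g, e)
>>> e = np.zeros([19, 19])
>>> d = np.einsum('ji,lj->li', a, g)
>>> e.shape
(19, 19)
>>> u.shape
(23, 29)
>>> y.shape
()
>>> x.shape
(19, 23, 29)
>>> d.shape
(13, 29)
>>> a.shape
(23, 29)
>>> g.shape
(13, 23)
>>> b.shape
(29, 23)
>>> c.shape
(5, 29)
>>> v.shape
(29,)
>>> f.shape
(13, 23)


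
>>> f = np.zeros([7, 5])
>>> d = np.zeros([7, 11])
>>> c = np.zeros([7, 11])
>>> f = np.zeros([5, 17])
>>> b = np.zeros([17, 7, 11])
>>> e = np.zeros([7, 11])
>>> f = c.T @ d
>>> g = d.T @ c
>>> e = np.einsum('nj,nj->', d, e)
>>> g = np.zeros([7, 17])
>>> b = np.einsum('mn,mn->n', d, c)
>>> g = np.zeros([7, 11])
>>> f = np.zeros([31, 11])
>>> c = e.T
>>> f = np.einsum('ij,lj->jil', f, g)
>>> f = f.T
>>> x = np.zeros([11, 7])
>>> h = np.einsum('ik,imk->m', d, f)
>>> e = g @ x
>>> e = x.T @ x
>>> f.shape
(7, 31, 11)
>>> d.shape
(7, 11)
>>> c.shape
()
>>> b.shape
(11,)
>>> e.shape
(7, 7)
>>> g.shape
(7, 11)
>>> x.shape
(11, 7)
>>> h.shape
(31,)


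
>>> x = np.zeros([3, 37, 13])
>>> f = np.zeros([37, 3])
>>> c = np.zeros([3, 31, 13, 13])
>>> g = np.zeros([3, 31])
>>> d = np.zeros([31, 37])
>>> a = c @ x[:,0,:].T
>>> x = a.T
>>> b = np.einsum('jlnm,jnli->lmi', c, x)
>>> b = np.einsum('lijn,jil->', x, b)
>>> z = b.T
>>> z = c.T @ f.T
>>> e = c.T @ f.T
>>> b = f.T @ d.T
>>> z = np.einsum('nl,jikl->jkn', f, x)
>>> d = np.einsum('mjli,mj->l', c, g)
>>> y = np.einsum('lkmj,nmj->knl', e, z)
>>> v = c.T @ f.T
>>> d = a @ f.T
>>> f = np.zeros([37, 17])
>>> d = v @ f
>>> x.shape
(3, 13, 31, 3)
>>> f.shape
(37, 17)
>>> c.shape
(3, 31, 13, 13)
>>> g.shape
(3, 31)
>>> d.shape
(13, 13, 31, 17)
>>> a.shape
(3, 31, 13, 3)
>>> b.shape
(3, 31)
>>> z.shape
(3, 31, 37)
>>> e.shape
(13, 13, 31, 37)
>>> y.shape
(13, 3, 13)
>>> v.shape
(13, 13, 31, 37)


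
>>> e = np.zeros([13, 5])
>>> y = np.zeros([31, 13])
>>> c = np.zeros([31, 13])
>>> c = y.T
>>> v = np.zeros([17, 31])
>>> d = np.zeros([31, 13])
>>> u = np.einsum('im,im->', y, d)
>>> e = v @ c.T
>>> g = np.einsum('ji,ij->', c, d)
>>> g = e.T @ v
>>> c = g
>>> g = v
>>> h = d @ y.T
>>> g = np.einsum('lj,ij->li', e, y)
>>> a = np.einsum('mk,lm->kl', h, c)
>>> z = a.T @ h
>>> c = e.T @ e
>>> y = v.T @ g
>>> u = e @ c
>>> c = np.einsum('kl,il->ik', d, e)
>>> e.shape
(17, 13)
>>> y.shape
(31, 31)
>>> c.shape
(17, 31)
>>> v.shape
(17, 31)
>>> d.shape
(31, 13)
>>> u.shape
(17, 13)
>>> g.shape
(17, 31)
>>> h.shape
(31, 31)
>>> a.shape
(31, 13)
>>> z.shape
(13, 31)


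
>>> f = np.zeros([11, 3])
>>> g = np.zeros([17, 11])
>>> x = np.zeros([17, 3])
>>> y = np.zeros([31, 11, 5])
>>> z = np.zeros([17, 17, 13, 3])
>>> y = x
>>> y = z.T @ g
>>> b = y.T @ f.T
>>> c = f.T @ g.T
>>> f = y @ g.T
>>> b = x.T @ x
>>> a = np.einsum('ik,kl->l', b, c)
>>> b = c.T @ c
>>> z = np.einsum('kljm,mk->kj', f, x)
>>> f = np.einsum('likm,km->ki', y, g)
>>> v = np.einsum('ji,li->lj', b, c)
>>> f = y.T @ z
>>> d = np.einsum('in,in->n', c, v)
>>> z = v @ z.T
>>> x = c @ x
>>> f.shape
(11, 17, 13, 17)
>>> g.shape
(17, 11)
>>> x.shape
(3, 3)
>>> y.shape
(3, 13, 17, 11)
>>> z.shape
(3, 3)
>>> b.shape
(17, 17)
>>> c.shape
(3, 17)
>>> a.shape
(17,)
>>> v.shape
(3, 17)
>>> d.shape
(17,)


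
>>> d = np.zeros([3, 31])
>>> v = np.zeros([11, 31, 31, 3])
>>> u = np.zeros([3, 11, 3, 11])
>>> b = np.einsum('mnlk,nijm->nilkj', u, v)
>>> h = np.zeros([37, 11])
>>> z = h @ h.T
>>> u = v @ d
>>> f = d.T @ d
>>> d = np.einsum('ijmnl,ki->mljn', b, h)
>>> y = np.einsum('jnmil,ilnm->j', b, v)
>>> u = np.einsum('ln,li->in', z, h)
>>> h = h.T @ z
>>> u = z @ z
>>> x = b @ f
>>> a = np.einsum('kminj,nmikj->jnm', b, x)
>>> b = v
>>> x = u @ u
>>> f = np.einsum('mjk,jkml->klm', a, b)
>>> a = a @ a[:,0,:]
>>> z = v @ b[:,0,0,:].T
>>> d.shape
(3, 31, 31, 11)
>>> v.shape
(11, 31, 31, 3)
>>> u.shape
(37, 37)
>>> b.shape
(11, 31, 31, 3)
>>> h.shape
(11, 37)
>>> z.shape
(11, 31, 31, 11)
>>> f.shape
(31, 3, 31)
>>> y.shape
(11,)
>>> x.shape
(37, 37)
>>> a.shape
(31, 11, 31)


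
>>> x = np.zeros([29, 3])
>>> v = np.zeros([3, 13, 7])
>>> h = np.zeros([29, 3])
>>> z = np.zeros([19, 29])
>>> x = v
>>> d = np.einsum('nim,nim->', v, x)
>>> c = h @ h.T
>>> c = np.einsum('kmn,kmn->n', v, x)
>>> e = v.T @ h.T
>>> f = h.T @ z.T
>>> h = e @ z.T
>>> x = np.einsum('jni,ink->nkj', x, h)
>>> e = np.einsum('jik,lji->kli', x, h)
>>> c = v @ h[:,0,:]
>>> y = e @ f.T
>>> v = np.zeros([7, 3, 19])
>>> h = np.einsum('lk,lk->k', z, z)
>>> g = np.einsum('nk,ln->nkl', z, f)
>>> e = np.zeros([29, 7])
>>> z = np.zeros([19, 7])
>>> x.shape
(13, 19, 3)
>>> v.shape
(7, 3, 19)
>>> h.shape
(29,)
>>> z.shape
(19, 7)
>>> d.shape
()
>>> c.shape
(3, 13, 19)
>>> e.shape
(29, 7)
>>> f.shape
(3, 19)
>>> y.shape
(3, 7, 3)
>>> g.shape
(19, 29, 3)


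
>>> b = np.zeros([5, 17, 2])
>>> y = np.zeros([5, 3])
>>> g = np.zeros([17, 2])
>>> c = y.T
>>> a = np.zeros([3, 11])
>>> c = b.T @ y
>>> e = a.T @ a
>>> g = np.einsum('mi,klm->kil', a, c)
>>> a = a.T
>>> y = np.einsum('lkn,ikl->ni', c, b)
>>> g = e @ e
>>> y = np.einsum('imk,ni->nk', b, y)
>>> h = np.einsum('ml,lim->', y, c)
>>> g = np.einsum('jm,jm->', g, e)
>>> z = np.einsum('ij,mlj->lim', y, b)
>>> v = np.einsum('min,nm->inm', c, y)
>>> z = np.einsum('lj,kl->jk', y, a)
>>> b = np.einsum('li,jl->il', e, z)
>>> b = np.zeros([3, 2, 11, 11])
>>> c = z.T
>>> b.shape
(3, 2, 11, 11)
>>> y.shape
(3, 2)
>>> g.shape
()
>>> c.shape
(11, 2)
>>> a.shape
(11, 3)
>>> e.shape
(11, 11)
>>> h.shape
()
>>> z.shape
(2, 11)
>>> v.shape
(17, 3, 2)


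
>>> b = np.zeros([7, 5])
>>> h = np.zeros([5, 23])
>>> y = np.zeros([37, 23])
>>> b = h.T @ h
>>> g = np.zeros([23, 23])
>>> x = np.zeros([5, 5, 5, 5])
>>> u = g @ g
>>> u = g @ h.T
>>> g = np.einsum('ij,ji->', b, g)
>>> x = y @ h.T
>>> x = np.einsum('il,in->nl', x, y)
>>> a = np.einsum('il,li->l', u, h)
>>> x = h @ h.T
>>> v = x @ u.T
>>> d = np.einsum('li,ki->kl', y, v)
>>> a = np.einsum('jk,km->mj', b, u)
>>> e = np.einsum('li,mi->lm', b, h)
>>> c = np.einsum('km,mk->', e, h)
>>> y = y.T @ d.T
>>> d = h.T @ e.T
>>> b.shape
(23, 23)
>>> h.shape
(5, 23)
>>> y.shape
(23, 5)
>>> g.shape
()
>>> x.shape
(5, 5)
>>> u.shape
(23, 5)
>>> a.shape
(5, 23)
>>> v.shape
(5, 23)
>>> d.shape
(23, 23)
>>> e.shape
(23, 5)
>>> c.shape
()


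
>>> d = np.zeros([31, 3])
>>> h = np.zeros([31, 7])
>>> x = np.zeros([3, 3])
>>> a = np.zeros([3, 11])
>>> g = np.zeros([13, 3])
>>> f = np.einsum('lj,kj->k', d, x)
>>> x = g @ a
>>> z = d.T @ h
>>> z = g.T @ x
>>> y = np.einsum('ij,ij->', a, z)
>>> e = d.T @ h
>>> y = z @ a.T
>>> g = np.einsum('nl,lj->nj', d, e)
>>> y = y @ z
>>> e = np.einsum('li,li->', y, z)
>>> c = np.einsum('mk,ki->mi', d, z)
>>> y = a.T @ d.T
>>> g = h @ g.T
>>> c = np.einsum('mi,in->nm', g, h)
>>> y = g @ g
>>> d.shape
(31, 3)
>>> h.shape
(31, 7)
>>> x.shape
(13, 11)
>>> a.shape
(3, 11)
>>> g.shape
(31, 31)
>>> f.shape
(3,)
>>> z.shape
(3, 11)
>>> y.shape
(31, 31)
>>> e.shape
()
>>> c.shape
(7, 31)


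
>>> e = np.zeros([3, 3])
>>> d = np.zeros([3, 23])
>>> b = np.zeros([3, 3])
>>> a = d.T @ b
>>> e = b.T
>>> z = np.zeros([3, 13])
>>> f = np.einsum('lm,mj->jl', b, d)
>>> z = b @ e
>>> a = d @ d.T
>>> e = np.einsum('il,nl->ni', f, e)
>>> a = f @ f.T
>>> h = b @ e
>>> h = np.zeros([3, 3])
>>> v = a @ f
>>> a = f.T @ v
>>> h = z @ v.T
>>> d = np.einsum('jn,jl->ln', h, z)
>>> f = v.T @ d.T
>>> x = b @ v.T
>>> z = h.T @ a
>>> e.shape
(3, 23)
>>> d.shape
(3, 23)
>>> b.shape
(3, 3)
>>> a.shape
(3, 3)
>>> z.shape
(23, 3)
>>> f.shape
(3, 3)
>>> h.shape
(3, 23)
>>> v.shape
(23, 3)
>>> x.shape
(3, 23)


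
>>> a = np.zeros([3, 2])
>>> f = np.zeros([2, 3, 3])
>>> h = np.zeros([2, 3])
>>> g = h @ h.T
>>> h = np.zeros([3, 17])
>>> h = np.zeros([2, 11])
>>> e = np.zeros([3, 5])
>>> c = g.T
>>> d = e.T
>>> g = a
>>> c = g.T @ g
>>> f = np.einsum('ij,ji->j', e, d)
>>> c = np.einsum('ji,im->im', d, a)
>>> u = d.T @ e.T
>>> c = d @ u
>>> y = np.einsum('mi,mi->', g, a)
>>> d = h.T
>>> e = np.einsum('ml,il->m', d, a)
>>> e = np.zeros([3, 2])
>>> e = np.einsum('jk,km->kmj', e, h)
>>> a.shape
(3, 2)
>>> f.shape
(5,)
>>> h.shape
(2, 11)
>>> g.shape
(3, 2)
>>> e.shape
(2, 11, 3)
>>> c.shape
(5, 3)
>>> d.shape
(11, 2)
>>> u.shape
(3, 3)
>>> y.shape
()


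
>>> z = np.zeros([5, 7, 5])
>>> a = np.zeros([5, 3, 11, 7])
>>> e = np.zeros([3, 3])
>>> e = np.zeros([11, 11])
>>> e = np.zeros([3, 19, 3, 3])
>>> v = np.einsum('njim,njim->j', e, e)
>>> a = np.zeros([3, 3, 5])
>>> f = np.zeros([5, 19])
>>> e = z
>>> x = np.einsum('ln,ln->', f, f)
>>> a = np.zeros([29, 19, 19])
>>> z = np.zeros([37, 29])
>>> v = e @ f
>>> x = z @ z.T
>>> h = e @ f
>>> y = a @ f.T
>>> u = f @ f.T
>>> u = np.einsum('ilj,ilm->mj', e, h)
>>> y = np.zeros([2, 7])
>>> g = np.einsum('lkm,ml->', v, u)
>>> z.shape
(37, 29)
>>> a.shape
(29, 19, 19)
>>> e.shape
(5, 7, 5)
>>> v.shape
(5, 7, 19)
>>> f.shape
(5, 19)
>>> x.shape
(37, 37)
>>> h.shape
(5, 7, 19)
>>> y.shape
(2, 7)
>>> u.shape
(19, 5)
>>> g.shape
()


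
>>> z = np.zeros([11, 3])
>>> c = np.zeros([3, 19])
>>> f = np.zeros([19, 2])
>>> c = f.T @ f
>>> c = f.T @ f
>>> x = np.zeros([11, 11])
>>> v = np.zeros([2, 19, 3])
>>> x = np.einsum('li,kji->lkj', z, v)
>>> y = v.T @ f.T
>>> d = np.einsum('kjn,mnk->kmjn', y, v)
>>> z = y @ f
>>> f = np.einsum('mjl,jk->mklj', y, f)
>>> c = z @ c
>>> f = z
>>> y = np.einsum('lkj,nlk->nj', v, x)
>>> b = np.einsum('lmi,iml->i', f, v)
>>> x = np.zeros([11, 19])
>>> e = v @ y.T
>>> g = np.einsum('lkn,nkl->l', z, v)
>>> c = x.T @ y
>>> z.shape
(3, 19, 2)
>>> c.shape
(19, 3)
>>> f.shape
(3, 19, 2)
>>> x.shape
(11, 19)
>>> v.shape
(2, 19, 3)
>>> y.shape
(11, 3)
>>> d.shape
(3, 2, 19, 19)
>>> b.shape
(2,)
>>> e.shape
(2, 19, 11)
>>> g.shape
(3,)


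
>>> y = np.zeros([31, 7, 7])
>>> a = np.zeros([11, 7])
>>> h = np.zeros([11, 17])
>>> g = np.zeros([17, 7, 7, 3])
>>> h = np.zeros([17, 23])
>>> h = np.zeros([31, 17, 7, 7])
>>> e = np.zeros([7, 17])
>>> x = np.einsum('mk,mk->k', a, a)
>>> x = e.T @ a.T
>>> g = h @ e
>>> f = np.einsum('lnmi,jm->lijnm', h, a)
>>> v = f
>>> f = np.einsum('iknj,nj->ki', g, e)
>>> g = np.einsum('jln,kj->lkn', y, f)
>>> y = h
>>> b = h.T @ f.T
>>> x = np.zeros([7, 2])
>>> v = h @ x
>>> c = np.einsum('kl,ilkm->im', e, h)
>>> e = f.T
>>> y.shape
(31, 17, 7, 7)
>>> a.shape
(11, 7)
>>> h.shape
(31, 17, 7, 7)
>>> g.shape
(7, 17, 7)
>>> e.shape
(31, 17)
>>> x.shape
(7, 2)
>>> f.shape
(17, 31)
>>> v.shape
(31, 17, 7, 2)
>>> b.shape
(7, 7, 17, 17)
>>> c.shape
(31, 7)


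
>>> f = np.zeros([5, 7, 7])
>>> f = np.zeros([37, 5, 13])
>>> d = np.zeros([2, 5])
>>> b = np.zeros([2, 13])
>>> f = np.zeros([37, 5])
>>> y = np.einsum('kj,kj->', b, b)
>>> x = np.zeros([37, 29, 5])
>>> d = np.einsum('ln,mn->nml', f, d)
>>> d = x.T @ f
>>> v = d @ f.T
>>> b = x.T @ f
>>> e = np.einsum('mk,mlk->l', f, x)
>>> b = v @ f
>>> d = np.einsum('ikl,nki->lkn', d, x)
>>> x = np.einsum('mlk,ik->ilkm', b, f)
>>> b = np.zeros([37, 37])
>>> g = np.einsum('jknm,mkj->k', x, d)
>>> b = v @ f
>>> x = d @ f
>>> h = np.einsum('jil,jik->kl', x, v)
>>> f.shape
(37, 5)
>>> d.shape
(5, 29, 37)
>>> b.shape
(5, 29, 5)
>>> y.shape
()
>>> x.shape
(5, 29, 5)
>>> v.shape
(5, 29, 37)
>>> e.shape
(29,)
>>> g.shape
(29,)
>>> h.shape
(37, 5)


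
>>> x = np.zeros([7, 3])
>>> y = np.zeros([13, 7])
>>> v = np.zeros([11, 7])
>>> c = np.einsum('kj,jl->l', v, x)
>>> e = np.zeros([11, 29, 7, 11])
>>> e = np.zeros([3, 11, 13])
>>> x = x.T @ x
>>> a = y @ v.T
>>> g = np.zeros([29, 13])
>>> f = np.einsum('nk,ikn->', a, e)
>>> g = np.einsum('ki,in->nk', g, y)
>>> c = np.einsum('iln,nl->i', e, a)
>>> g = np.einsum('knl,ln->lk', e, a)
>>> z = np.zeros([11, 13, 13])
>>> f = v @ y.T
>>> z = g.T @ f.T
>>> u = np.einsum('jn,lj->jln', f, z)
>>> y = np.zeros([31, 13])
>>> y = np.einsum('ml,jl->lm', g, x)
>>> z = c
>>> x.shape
(3, 3)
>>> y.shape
(3, 13)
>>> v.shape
(11, 7)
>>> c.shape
(3,)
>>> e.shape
(3, 11, 13)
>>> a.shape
(13, 11)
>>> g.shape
(13, 3)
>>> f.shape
(11, 13)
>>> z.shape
(3,)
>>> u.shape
(11, 3, 13)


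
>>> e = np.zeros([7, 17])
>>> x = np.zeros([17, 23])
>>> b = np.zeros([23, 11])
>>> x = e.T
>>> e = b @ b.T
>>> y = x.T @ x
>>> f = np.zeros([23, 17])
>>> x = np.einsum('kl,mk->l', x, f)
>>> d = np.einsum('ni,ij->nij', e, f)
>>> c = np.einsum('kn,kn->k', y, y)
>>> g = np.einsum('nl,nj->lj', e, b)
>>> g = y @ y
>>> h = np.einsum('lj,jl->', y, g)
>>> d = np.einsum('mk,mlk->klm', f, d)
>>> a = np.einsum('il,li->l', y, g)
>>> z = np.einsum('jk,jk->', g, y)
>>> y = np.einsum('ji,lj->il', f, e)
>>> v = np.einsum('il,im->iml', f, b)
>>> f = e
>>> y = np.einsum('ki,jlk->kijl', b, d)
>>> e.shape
(23, 23)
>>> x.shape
(7,)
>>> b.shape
(23, 11)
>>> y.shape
(23, 11, 17, 23)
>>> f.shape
(23, 23)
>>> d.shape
(17, 23, 23)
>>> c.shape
(7,)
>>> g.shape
(7, 7)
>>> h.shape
()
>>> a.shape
(7,)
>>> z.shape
()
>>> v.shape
(23, 11, 17)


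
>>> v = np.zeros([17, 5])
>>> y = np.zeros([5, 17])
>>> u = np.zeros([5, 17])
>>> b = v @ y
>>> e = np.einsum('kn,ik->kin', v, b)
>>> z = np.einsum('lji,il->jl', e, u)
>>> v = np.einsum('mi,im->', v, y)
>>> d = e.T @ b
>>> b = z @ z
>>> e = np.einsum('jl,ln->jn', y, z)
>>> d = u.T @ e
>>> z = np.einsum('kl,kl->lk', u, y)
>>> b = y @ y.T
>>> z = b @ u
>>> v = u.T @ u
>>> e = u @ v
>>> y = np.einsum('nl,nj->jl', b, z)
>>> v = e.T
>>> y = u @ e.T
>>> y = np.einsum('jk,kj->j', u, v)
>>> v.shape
(17, 5)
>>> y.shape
(5,)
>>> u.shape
(5, 17)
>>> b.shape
(5, 5)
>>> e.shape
(5, 17)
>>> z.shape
(5, 17)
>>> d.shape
(17, 17)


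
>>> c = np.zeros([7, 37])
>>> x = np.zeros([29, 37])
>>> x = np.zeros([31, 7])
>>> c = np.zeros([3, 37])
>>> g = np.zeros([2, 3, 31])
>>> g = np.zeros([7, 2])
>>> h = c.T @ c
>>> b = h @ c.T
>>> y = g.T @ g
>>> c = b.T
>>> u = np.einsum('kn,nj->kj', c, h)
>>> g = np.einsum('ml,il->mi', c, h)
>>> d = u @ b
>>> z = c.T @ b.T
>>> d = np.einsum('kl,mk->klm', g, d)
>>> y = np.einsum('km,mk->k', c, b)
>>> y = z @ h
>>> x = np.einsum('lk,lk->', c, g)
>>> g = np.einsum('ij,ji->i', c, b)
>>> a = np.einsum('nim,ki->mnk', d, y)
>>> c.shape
(3, 37)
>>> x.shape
()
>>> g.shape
(3,)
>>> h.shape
(37, 37)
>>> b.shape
(37, 3)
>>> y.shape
(37, 37)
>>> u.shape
(3, 37)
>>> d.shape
(3, 37, 3)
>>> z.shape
(37, 37)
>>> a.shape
(3, 3, 37)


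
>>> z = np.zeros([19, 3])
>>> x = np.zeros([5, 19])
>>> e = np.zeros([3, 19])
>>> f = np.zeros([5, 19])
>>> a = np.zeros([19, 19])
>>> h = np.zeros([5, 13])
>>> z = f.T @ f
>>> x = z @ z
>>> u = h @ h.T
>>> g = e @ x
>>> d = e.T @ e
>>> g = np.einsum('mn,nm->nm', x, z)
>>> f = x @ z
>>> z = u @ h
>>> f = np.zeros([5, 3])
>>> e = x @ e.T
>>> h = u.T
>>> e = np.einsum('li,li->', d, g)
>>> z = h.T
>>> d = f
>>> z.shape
(5, 5)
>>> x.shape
(19, 19)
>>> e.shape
()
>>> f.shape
(5, 3)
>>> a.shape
(19, 19)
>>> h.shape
(5, 5)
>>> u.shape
(5, 5)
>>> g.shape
(19, 19)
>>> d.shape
(5, 3)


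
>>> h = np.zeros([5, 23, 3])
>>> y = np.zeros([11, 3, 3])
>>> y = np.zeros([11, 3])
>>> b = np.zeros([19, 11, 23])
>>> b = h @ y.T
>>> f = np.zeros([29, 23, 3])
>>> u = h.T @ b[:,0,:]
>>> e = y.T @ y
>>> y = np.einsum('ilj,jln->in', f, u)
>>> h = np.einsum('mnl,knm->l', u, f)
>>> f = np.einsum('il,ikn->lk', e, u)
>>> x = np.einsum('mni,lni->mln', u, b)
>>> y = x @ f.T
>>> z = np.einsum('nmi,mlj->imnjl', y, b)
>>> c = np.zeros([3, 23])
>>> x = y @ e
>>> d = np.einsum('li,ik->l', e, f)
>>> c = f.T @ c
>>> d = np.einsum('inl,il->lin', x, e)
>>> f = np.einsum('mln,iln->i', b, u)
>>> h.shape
(11,)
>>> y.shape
(3, 5, 3)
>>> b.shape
(5, 23, 11)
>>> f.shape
(3,)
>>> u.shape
(3, 23, 11)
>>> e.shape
(3, 3)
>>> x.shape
(3, 5, 3)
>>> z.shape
(3, 5, 3, 11, 23)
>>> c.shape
(23, 23)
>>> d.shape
(3, 3, 5)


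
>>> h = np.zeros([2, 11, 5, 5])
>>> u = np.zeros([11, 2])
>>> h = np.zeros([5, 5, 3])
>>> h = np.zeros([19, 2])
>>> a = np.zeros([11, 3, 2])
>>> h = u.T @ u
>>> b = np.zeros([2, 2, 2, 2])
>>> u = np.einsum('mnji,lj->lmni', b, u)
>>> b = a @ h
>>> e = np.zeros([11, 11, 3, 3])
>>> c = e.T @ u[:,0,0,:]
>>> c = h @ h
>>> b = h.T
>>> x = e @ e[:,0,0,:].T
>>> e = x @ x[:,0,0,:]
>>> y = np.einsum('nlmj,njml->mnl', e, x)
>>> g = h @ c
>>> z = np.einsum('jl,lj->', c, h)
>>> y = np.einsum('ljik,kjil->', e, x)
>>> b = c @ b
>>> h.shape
(2, 2)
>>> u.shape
(11, 2, 2, 2)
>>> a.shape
(11, 3, 2)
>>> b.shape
(2, 2)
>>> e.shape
(11, 11, 3, 11)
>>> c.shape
(2, 2)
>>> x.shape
(11, 11, 3, 11)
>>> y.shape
()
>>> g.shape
(2, 2)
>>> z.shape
()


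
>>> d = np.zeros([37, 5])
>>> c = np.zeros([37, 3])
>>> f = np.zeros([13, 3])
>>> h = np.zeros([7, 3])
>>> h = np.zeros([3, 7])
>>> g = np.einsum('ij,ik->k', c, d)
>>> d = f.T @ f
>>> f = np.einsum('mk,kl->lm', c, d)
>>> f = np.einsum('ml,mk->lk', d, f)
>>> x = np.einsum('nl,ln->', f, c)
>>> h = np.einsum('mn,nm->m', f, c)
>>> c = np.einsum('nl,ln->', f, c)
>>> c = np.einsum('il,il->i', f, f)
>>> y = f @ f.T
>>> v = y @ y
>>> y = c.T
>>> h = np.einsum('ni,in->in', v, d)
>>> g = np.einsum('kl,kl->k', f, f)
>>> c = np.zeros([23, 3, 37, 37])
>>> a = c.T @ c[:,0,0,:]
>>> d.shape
(3, 3)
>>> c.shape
(23, 3, 37, 37)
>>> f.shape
(3, 37)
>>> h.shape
(3, 3)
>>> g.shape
(3,)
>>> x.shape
()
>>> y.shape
(3,)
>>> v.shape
(3, 3)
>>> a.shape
(37, 37, 3, 37)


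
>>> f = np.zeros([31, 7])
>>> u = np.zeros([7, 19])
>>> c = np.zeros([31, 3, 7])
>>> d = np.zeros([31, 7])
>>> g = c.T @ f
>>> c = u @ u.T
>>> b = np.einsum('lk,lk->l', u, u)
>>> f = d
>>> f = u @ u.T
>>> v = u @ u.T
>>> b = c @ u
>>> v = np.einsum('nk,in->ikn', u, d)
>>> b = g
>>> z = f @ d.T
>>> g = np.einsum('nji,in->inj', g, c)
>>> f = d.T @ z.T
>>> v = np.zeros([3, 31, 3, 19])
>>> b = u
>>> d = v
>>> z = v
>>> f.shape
(7, 7)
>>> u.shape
(7, 19)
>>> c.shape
(7, 7)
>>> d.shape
(3, 31, 3, 19)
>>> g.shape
(7, 7, 3)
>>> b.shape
(7, 19)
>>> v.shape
(3, 31, 3, 19)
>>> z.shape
(3, 31, 3, 19)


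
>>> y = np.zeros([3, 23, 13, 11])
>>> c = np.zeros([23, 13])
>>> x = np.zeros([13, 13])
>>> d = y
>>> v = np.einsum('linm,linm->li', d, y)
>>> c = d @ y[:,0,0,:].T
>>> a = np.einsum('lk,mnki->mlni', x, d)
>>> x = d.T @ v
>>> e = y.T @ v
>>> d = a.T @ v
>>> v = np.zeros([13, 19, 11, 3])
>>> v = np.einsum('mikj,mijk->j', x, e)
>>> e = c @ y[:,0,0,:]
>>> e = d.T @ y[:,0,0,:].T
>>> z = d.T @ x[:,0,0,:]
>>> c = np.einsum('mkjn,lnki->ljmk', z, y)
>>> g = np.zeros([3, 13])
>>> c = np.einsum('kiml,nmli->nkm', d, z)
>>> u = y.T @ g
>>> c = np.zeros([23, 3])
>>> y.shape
(3, 23, 13, 11)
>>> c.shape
(23, 3)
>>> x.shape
(11, 13, 23, 23)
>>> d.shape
(11, 23, 13, 23)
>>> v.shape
(23,)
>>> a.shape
(3, 13, 23, 11)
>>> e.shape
(23, 13, 23, 3)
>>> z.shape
(23, 13, 23, 23)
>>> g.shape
(3, 13)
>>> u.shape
(11, 13, 23, 13)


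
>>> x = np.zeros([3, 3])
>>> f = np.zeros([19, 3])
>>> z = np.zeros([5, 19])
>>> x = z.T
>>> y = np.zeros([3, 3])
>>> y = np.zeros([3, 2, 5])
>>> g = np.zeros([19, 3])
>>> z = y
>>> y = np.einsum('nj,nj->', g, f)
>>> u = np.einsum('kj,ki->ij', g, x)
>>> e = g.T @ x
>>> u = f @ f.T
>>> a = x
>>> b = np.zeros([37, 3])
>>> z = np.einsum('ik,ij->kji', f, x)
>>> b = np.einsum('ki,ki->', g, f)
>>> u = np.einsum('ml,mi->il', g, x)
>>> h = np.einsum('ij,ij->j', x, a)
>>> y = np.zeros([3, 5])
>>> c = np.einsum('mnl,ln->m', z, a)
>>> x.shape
(19, 5)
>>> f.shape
(19, 3)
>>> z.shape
(3, 5, 19)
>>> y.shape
(3, 5)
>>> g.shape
(19, 3)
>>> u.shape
(5, 3)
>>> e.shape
(3, 5)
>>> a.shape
(19, 5)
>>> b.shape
()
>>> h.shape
(5,)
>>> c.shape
(3,)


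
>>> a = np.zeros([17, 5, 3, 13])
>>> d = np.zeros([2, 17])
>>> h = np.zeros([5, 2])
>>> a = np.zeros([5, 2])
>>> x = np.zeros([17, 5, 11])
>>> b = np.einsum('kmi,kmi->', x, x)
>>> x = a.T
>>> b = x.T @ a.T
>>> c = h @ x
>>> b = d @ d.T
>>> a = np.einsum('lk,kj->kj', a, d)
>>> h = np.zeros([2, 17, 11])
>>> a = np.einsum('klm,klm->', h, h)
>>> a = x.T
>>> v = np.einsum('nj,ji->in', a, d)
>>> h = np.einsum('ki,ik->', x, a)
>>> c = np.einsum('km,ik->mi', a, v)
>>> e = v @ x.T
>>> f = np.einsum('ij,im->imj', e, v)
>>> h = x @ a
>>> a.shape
(5, 2)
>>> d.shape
(2, 17)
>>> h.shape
(2, 2)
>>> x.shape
(2, 5)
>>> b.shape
(2, 2)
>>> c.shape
(2, 17)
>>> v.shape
(17, 5)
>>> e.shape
(17, 2)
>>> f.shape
(17, 5, 2)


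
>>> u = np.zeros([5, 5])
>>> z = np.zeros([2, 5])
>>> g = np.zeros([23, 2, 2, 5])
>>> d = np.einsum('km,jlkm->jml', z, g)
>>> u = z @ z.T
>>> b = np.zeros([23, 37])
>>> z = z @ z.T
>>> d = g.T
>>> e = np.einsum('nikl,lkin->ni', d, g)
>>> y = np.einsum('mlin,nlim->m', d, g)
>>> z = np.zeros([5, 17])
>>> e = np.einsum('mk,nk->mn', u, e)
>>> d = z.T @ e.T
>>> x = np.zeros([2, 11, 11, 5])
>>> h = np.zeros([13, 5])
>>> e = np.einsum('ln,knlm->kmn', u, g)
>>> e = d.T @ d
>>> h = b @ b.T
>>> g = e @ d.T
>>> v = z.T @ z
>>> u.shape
(2, 2)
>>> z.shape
(5, 17)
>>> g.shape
(2, 17)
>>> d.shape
(17, 2)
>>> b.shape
(23, 37)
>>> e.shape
(2, 2)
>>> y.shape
(5,)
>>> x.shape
(2, 11, 11, 5)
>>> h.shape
(23, 23)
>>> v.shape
(17, 17)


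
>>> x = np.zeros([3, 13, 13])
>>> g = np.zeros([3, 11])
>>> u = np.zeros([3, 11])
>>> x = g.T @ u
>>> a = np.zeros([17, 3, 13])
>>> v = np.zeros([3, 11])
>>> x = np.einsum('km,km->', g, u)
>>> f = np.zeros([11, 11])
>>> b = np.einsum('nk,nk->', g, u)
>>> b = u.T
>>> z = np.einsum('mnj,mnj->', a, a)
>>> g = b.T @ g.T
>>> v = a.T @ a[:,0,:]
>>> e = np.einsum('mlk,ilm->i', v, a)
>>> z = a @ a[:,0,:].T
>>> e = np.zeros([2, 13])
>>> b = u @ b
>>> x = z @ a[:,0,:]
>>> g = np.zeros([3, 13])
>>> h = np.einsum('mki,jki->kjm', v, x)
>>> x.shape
(17, 3, 13)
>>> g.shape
(3, 13)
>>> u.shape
(3, 11)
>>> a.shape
(17, 3, 13)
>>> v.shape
(13, 3, 13)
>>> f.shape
(11, 11)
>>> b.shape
(3, 3)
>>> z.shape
(17, 3, 17)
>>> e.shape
(2, 13)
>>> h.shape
(3, 17, 13)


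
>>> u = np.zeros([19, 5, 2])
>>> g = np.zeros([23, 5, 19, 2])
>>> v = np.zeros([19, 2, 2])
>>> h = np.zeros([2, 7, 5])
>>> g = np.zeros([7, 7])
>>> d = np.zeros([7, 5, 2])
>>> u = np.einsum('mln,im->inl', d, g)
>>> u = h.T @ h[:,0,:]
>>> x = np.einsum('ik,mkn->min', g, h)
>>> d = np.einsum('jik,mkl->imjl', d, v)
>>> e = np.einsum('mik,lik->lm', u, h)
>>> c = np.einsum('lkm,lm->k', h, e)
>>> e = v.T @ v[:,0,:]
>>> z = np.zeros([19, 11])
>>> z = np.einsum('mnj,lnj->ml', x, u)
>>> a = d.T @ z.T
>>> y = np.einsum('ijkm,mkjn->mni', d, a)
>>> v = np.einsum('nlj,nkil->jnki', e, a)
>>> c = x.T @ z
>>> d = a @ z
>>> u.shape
(5, 7, 5)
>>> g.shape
(7, 7)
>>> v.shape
(2, 2, 7, 19)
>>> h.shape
(2, 7, 5)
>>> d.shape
(2, 7, 19, 5)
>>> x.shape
(2, 7, 5)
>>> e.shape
(2, 2, 2)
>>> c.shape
(5, 7, 5)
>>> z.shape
(2, 5)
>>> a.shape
(2, 7, 19, 2)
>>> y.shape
(2, 2, 5)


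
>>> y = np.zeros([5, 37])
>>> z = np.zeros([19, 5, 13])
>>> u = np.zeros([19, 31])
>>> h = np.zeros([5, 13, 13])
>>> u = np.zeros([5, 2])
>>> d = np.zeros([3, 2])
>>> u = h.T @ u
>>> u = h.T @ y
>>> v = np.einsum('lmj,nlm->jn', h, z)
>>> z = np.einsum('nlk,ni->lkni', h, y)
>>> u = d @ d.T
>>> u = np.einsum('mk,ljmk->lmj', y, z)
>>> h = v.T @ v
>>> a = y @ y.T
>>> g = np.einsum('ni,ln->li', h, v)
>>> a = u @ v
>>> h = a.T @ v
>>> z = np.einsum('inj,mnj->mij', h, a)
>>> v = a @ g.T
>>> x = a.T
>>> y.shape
(5, 37)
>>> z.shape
(13, 19, 19)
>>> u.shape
(13, 5, 13)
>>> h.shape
(19, 5, 19)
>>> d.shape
(3, 2)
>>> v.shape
(13, 5, 13)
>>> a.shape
(13, 5, 19)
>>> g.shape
(13, 19)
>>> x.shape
(19, 5, 13)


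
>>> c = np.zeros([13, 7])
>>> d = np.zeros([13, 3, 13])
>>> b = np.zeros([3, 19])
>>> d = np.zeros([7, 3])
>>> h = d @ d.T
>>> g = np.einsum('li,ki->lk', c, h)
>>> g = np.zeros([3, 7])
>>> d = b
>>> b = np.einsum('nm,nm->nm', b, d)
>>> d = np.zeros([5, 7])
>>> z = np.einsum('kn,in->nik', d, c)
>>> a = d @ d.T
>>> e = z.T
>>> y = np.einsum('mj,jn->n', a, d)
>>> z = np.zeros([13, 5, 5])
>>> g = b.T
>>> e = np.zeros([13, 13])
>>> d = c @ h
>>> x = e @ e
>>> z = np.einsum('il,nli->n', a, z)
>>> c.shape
(13, 7)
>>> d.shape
(13, 7)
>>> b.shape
(3, 19)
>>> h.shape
(7, 7)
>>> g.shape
(19, 3)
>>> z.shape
(13,)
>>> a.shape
(5, 5)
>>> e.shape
(13, 13)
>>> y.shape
(7,)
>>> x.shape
(13, 13)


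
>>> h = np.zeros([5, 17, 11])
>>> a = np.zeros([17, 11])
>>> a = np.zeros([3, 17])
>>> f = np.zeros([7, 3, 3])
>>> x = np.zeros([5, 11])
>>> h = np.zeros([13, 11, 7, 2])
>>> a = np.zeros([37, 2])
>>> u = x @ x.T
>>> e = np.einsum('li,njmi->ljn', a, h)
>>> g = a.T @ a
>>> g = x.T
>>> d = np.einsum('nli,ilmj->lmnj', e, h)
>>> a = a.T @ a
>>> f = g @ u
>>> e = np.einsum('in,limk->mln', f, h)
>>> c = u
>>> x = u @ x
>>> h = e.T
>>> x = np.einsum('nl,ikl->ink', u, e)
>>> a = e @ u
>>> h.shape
(5, 13, 7)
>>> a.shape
(7, 13, 5)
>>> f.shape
(11, 5)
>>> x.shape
(7, 5, 13)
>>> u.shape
(5, 5)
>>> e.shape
(7, 13, 5)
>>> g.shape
(11, 5)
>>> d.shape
(11, 7, 37, 2)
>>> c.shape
(5, 5)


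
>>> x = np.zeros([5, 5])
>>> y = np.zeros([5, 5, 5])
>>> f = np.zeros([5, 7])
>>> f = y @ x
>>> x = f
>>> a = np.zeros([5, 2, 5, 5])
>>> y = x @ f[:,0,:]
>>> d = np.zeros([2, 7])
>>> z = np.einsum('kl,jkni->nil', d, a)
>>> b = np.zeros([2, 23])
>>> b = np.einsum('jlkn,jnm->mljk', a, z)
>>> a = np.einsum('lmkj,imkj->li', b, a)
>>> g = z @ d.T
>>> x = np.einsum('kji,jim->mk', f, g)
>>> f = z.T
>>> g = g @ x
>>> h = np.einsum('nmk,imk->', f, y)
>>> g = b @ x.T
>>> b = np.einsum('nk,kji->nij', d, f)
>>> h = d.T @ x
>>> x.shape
(2, 5)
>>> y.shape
(5, 5, 5)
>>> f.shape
(7, 5, 5)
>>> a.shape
(7, 5)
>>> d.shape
(2, 7)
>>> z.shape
(5, 5, 7)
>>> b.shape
(2, 5, 5)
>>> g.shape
(7, 2, 5, 2)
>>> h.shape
(7, 5)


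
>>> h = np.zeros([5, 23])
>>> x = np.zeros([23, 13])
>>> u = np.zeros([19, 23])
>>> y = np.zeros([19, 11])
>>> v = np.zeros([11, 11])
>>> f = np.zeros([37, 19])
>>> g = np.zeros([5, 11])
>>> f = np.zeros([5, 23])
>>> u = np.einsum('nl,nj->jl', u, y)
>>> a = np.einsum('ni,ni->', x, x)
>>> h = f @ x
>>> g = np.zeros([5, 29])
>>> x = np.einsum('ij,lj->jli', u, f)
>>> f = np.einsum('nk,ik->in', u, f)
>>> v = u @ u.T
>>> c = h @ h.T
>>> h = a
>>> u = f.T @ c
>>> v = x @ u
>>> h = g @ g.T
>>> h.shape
(5, 5)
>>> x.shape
(23, 5, 11)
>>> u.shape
(11, 5)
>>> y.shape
(19, 11)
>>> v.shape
(23, 5, 5)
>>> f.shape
(5, 11)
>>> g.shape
(5, 29)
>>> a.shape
()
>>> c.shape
(5, 5)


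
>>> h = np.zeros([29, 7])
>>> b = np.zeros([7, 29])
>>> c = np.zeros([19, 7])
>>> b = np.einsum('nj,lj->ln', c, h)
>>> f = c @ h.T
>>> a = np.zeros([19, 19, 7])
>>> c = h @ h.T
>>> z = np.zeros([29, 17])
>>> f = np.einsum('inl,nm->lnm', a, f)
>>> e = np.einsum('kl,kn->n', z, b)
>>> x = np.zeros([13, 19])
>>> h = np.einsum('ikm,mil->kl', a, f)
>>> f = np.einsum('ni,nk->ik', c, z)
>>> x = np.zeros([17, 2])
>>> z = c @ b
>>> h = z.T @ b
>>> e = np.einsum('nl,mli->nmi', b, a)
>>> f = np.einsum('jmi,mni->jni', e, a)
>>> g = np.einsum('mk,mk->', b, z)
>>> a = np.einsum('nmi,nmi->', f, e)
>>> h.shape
(19, 19)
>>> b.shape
(29, 19)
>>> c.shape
(29, 29)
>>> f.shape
(29, 19, 7)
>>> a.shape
()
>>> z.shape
(29, 19)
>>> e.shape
(29, 19, 7)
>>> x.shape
(17, 2)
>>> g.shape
()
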